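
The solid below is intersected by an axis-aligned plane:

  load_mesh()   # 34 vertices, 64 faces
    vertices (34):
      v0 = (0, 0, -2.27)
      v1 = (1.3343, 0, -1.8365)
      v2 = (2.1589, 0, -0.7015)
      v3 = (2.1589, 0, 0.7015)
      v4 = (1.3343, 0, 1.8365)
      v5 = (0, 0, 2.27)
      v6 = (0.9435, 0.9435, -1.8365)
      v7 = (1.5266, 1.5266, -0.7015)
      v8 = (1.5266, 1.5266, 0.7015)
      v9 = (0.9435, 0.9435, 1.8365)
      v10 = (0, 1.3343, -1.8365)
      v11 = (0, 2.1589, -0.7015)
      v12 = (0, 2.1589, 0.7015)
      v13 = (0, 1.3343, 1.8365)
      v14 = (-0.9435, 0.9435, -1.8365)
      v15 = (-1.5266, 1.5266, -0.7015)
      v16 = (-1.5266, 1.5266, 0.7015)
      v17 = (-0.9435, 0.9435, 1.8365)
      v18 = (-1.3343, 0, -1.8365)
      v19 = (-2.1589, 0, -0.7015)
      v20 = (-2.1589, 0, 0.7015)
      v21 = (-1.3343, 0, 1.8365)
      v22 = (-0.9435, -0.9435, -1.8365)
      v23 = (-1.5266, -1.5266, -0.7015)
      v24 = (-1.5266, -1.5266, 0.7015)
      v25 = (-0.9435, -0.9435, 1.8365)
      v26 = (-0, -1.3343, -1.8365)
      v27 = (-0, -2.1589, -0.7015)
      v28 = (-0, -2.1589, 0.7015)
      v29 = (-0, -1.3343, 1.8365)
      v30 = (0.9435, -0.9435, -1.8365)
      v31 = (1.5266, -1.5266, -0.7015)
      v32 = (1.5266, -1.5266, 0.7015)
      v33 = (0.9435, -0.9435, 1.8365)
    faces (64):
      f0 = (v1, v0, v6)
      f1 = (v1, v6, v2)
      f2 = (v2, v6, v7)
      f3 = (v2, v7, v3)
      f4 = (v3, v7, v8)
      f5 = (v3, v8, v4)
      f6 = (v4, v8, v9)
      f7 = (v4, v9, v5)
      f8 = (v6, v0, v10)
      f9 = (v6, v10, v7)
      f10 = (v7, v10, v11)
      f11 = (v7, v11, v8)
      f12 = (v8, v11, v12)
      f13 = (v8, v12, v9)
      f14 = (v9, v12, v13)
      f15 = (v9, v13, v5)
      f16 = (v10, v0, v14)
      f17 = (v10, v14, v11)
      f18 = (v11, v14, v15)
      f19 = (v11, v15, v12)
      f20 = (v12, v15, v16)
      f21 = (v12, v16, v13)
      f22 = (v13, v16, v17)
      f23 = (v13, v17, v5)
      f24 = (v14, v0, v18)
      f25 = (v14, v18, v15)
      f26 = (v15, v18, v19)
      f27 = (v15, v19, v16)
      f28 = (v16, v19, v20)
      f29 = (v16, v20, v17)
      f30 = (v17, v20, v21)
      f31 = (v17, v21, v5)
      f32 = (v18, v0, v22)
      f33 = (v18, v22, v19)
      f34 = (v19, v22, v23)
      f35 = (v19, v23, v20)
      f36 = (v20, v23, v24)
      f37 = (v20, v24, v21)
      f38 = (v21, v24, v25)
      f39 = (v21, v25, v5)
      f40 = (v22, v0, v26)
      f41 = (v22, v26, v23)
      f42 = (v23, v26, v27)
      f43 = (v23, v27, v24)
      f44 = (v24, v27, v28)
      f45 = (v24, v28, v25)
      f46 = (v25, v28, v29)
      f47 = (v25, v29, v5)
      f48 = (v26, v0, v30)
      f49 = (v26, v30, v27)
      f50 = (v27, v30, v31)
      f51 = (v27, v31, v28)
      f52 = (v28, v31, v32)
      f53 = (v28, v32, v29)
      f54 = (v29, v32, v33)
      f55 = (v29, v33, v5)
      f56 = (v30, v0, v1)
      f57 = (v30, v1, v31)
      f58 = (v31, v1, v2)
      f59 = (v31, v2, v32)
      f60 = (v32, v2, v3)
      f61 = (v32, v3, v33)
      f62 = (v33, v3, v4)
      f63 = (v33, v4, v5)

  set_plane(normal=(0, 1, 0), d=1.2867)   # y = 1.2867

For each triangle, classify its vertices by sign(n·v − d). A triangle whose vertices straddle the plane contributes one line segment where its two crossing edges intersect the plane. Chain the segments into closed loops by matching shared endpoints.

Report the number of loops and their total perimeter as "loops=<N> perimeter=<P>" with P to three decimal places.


Straddling triangles (20 of 64):
  (v2,v6,v7) [--+] → (1.2867, 1.2867, -1.16846)–(1.62596, 1.2867, -0.7015)  len=0.5772
  (v2,v7,v3) [-+-] → (1.62596, 1.2867, -0.7015)–(1.62596, 1.2867, -0.481023)  len=0.2205
  (v3,v7,v8) [-++] → (1.62596, 1.2867, -0.481023)–(1.62596, 1.2867, 0.7015)  len=1.1825
  (v3,v8,v4) [-+-] → (1.62596, 1.2867, 0.7015)–(1.49638, 1.2867, 0.879861)  len=0.2205
  (v4,v8,v9) [-+-] → (1.49638, 1.2867, 0.879861)–(1.2867, 1.2867, 1.16846)  len=0.3567
  (v6,v0,v10) [--+] → (0, 1.2867, -1.85196)–(0.11492, 1.2867, -1.8365)  len=0.1160
  (v6,v10,v7) [-++] → (0.11492, 1.2867, -1.8365)–(1.2867, 1.2867, -1.16846)  len=1.3488
  (v8,v12,v9) [++-] → (0.677078, 1.2867, 1.516)–(1.2867, 1.2867, 1.16846)  len=0.7017
  (v9,v12,v13) [-++] → (0.677078, 1.2867, 1.516)–(0.11492, 1.2867, 1.8365)  len=0.6471
  (v9,v13,v5) [-+-] → (0.11492, 1.2867, 1.8365)–(0, 1.2867, 1.85196)  len=0.1160
  (v10,v0,v14) [+--] → (0, 1.2867, -1.85196)–(-0.11492, 1.2867, -1.8365)  len=0.1160
  (v10,v14,v11) [+-+] → (-0.11492, 1.2867, -1.8365)–(-0.677078, 1.2867, -1.516)  len=0.6471
  (v11,v14,v15) [+-+] → (-0.677078, 1.2867, -1.516)–(-1.2867, 1.2867, -1.16846)  len=0.7017
  (v13,v16,v17) [++-] → (-1.2867, 1.2867, 1.16846)–(-0.11492, 1.2867, 1.8365)  len=1.3488
  (v13,v17,v5) [+--] → (-0.11492, 1.2867, 1.8365)–(0, 1.2867, 1.85196)  len=0.1160
  (v14,v18,v15) [--+] → (-1.49638, 1.2867, -0.879861)–(-1.2867, 1.2867, -1.16846)  len=0.3567
  (v15,v18,v19) [+--] → (-1.49638, 1.2867, -0.879861)–(-1.62596, 1.2867, -0.7015)  len=0.2205
  (v15,v19,v16) [+-+] → (-1.62596, 1.2867, -0.7015)–(-1.62596, 1.2867, 0.481023)  len=1.1825
  (v16,v19,v20) [+--] → (-1.62596, 1.2867, 0.481023)–(-1.62596, 1.2867, 0.7015)  len=0.2205
  (v16,v20,v17) [+--] → (-1.62596, 1.2867, 0.7015)–(-1.2867, 1.2867, 1.16846)  len=0.5772

Chained into 1 loop(s):
  loop 1: 20 segments, perimeter = 10.9739
Total perimeter = 10.974

loops=1 perimeter=10.974


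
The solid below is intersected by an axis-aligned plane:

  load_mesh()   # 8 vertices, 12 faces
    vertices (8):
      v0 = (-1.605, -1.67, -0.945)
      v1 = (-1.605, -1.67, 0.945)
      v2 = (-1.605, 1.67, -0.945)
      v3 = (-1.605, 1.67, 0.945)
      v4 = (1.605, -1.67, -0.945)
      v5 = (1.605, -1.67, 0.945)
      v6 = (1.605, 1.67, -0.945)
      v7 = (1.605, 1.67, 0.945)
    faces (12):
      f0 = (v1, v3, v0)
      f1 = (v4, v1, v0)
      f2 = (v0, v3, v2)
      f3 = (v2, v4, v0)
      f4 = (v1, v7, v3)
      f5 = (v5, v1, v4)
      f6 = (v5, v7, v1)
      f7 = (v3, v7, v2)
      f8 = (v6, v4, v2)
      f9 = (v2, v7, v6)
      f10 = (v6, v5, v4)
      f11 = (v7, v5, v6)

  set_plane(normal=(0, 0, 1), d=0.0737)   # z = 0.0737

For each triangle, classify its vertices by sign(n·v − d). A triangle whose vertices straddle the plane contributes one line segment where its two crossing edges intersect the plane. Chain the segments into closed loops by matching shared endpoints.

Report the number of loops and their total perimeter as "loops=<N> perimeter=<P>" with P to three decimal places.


Straddling triangles (8 of 12):
  (v1,v3,v0) [++-] → (-1.605, 0.130242, 0.0737)–(-1.605, -1.67, 0.0737)  len=1.8002
  (v4,v1,v0) [-+-] → (-0.125173, -1.67, 0.0737)–(-1.605, -1.67, 0.0737)  len=1.4798
  (v0,v3,v2) [-+-] → (-1.605, 0.130242, 0.0737)–(-1.605, 1.67, 0.0737)  len=1.5398
  (v5,v1,v4) [++-] → (-0.125173, -1.67, 0.0737)–(1.605, -1.67, 0.0737)  len=1.7302
  (v3,v7,v2) [++-] → (0.125173, 1.67, 0.0737)–(-1.605, 1.67, 0.0737)  len=1.7302
  (v2,v7,v6) [-+-] → (0.125173, 1.67, 0.0737)–(1.605, 1.67, 0.0737)  len=1.4798
  (v6,v5,v4) [-+-] → (1.605, -0.130242, 0.0737)–(1.605, -1.67, 0.0737)  len=1.5398
  (v7,v5,v6) [++-] → (1.605, -0.130242, 0.0737)–(1.605, 1.67, 0.0737)  len=1.8002

Chained into 1 loop(s):
  loop 1: 8 segments, perimeter = 13.1000
Total perimeter = 13.100

loops=1 perimeter=13.100


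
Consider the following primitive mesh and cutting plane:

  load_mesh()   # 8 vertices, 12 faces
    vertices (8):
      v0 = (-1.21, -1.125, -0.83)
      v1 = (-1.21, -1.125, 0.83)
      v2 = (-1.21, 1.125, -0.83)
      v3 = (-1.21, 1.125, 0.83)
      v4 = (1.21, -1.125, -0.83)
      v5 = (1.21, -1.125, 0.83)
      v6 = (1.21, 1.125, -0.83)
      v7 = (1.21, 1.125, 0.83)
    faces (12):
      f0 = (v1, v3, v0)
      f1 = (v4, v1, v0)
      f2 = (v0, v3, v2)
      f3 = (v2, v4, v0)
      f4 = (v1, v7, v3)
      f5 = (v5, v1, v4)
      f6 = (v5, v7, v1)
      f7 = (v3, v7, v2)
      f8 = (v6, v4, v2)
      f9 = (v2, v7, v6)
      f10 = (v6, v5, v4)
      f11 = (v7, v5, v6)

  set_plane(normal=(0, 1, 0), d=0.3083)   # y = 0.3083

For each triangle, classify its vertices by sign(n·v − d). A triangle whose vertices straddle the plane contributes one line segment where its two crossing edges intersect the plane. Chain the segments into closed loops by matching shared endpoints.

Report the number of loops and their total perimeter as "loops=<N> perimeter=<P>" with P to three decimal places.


Straddling triangles (8 of 12):
  (v1,v3,v0) [-+-] → (-1.21, 0.3083, 0.83)–(-1.21, 0.3083, 0.227457)  len=0.6025
  (v0,v3,v2) [-++] → (-1.21, 0.3083, 0.227457)–(-1.21, 0.3083, -0.83)  len=1.0575
  (v2,v4,v0) [+--] → (-0.331594, 0.3083, -0.83)–(-1.21, 0.3083, -0.83)  len=0.8784
  (v1,v7,v3) [-++] → (0.331594, 0.3083, 0.83)–(-1.21, 0.3083, 0.83)  len=1.5416
  (v5,v7,v1) [-+-] → (1.21, 0.3083, 0.83)–(0.331594, 0.3083, 0.83)  len=0.8784
  (v6,v4,v2) [+-+] → (1.21, 0.3083, -0.83)–(-0.331594, 0.3083, -0.83)  len=1.5416
  (v6,v5,v4) [+--] → (1.21, 0.3083, -0.227457)–(1.21, 0.3083, -0.83)  len=0.6025
  (v7,v5,v6) [+-+] → (1.21, 0.3083, 0.83)–(1.21, 0.3083, -0.227457)  len=1.0575

Chained into 1 loop(s):
  loop 1: 8 segments, perimeter = 8.1600
Total perimeter = 8.160

loops=1 perimeter=8.160


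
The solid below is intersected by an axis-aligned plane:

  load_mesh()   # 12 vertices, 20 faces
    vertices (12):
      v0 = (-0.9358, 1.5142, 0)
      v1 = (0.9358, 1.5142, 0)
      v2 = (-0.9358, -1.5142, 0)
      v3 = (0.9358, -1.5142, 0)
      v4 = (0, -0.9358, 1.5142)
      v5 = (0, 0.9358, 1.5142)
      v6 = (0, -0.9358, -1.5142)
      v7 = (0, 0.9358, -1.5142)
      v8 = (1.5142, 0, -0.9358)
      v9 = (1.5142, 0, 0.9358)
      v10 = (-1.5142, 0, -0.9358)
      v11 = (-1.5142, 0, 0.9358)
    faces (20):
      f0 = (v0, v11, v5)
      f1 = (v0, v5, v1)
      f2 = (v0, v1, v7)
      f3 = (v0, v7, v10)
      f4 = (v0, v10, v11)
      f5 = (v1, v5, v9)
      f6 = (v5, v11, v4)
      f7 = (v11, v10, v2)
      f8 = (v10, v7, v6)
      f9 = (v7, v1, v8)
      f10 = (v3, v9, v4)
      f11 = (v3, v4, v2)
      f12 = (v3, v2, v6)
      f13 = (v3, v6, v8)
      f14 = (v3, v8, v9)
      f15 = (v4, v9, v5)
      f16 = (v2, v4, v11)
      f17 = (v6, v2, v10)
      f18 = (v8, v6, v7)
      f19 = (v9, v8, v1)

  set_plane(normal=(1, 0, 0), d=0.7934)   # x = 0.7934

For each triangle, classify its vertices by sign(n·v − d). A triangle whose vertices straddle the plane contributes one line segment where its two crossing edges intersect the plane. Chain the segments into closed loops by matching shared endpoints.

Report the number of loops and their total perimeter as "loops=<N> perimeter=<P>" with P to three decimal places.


loops=1 perimeter=8.316

Straddling triangles (10 of 20):
  (v0,v5,v1) [--+] → (0.7934, 1.42619, 0.230415)–(0.7934, 1.5142, 0)  len=0.2467
  (v0,v1,v7) [-+-] → (0.7934, 1.5142, 0)–(0.7934, 1.42619, -0.230415)  len=0.2467
  (v1,v5,v9) [+-+] → (0.7934, 1.42619, 0.230415)–(0.7934, 0.445466, 1.21113)  len=1.3869
  (v7,v1,v8) [-++] → (0.7934, 1.42619, -0.230415)–(0.7934, 0.445466, -1.21113)  len=1.3869
  (v3,v9,v4) [++-] → (0.7934, -0.445466, 1.21113)–(0.7934, -1.42619, 0.230415)  len=1.3869
  (v3,v4,v2) [+--] → (0.7934, -1.42619, 0.230415)–(0.7934, -1.5142, 0)  len=0.2467
  (v3,v2,v6) [+--] → (0.7934, -1.5142, 0)–(0.7934, -1.42619, -0.230415)  len=0.2467
  (v3,v6,v8) [+-+] → (0.7934, -1.42619, -0.230415)–(0.7934, -0.445466, -1.21113)  len=1.3869
  (v4,v9,v5) [-+-] → (0.7934, -0.445466, 1.21113)–(0.7934, 0.445466, 1.21113)  len=0.8909
  (v8,v6,v7) [+--] → (0.7934, -0.445466, -1.21113)–(0.7934, 0.445466, -1.21113)  len=0.8909

Chained into 1 loop(s):
  loop 1: 10 segments, perimeter = 8.3163
Total perimeter = 8.316


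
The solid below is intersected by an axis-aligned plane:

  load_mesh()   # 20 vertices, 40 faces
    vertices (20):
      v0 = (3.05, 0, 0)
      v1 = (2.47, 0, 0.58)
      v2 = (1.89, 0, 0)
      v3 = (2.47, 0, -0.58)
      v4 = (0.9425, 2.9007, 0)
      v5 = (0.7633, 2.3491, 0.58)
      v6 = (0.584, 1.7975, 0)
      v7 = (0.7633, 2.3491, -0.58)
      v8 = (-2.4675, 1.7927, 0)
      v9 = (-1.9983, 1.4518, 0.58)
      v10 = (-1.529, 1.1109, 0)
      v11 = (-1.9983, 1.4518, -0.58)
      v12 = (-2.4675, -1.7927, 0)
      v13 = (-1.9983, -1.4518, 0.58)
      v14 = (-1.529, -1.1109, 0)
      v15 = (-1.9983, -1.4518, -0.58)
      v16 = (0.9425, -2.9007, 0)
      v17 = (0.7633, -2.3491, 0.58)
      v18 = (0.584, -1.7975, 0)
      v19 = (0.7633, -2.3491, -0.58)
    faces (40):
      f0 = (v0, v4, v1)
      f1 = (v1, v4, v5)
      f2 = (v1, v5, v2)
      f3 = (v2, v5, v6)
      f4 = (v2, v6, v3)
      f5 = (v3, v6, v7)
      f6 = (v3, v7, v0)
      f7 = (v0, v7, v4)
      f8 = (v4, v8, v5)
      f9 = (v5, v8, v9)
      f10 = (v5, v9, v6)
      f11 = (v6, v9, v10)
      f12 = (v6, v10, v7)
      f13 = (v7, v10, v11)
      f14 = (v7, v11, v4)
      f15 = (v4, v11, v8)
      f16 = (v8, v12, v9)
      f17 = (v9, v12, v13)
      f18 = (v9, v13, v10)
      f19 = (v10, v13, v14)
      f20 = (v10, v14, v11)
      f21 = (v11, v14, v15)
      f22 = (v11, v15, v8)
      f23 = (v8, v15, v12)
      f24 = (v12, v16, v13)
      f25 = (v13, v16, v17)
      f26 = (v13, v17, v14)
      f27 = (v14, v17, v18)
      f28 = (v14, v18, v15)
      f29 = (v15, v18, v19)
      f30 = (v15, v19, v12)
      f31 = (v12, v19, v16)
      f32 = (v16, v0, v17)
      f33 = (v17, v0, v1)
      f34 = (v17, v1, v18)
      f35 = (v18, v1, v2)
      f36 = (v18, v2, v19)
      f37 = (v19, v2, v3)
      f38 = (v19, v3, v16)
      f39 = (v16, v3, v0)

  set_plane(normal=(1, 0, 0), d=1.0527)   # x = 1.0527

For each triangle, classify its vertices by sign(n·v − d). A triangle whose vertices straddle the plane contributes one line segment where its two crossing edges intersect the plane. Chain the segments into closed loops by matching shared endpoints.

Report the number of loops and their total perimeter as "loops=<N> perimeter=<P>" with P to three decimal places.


loops=2 perimeter=7.894

Straddling triangles (16 of 40):
  (v0,v4,v1) [+-+] → (1.0527, 2.74902, 0)–(1.0527, 2.69143, 0.0418435)  len=0.0712
  (v1,v4,v5) [+--] → (1.0527, 2.69143, 0.0418435)–(1.0527, 1.95077, 0.58)  len=0.9155
  (v1,v5,v2) [+-+] → (1.0527, 1.95077, 0.58)–(1.0527, 1.74572, 0.431023)  len=0.2535
  (v2,v5,v6) [+--] → (1.0527, 1.74572, 0.431023)–(1.0527, 1.15241, 0)  len=0.7333
  (v2,v6,v3) [+-+] → (1.0527, 1.15241, 0)–(1.0527, 1.35079, -0.144139)  len=0.2452
  (v3,v6,v7) [+--] → (1.0527, 1.35079, -0.144139)–(1.0527, 1.95077, -0.58)  len=0.7416
  (v3,v7,v0) [+-+] → (1.0527, 1.95077, -0.58)–(1.0527, 2.0518, -0.506596)  len=0.1249
  (v0,v7,v4) [+--] → (1.0527, 2.0518, -0.506596)–(1.0527, 2.74902, 0)  len=0.8618
  (v16,v0,v17) [-+-] → (1.0527, -2.74902, 0)–(1.0527, -2.0518, 0.506596)  len=0.8618
  (v17,v0,v1) [-++] → (1.0527, -2.0518, 0.506596)–(1.0527, -1.95077, 0.58)  len=0.1249
  (v17,v1,v18) [-+-] → (1.0527, -1.95077, 0.58)–(1.0527, -1.35079, 0.144139)  len=0.7416
  (v18,v1,v2) [-++] → (1.0527, -1.35079, 0.144139)–(1.0527, -1.15241, 0)  len=0.2452
  (v18,v2,v19) [-+-] → (1.0527, -1.15241, 0)–(1.0527, -1.74572, -0.431023)  len=0.7333
  (v19,v2,v3) [-++] → (1.0527, -1.74572, -0.431023)–(1.0527, -1.95077, -0.58)  len=0.2535
  (v19,v3,v16) [-+-] → (1.0527, -1.95077, -0.58)–(1.0527, -2.69143, -0.0418435)  len=0.9155
  (v16,v3,v0) [-++] → (1.0527, -2.69143, -0.0418435)–(1.0527, -2.74902, 0)  len=0.0712

Chained into 2 loop(s):
  loop 1: 8 segments, perimeter = 3.9470
  loop 2: 8 segments, perimeter = 3.9470
Total perimeter = 7.894


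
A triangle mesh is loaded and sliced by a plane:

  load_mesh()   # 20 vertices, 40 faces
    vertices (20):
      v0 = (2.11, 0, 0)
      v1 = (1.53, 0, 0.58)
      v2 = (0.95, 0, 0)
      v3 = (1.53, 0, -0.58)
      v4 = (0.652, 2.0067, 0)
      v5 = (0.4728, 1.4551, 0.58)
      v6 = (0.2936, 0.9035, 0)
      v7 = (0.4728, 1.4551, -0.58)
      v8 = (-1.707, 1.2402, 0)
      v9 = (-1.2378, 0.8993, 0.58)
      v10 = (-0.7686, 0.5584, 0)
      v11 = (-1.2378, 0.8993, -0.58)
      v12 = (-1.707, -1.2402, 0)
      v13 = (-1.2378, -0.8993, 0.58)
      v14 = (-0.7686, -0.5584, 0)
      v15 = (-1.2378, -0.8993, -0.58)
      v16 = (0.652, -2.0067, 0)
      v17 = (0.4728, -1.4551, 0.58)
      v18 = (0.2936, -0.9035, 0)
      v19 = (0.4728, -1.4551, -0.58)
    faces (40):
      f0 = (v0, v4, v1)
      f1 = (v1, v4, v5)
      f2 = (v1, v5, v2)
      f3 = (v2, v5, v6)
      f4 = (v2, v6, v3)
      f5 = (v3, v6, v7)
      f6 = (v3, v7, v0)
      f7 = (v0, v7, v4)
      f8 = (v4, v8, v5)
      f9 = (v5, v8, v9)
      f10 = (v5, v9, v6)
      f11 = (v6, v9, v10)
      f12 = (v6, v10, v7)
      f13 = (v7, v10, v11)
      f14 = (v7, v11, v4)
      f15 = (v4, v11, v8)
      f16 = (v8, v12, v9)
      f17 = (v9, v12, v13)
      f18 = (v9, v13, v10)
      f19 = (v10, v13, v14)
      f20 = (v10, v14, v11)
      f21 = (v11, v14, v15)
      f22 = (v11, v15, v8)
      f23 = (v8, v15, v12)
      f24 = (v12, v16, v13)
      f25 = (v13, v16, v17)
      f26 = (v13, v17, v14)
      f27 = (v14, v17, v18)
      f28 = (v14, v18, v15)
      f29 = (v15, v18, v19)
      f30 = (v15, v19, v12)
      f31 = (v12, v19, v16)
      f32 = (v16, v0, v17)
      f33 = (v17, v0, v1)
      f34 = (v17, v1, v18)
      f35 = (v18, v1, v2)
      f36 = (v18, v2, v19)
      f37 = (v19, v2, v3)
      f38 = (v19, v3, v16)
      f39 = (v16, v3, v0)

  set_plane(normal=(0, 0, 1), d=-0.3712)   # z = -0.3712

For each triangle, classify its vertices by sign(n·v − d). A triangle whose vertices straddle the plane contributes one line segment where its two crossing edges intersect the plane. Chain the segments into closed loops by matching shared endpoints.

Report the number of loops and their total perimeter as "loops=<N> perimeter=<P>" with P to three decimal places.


loops=2 perimeter=17.986

Straddling triangles (20 of 40):
  (v2,v6,v3) [++-] → (1.0849, 0.32526, -0.3712)–(1.3212, 0, -0.3712)  len=0.4020
  (v3,v6,v7) [-+-] → (1.0849, 0.32526, -0.3712)–(0.408288, 1.25652, -0.3712)  len=1.1511
  (v3,v7,v0) [--+] → (1.06219, 0.931264, -0.3712)–(1.7388, 0, -0.3712)  len=1.1511
  (v0,v7,v4) [+-+] → (1.06219, 0.931264, -0.3712)–(0.537312, 1.65368, -0.3712)  len=0.8930
  (v6,v10,v7) [++-] → (0.025896, 1.13229, -0.3712)–(0.408288, 1.25652, -0.3712)  len=0.4021
  (v7,v10,v11) [-+-] → (0.025896, 1.13229, -0.3712)–(-1.06889, 0.776576, -0.3712)  len=1.1511
  (v7,v11,v4) [--+] → (-0.557472, 1.29796, -0.3712)–(0.537312, 1.65368, -0.3712)  len=1.1511
  (v4,v11,v8) [+-+] → (-0.557472, 1.29796, -0.3712)–(-1.40671, 1.02202, -0.3712)  len=0.8929
  (v10,v14,v11) [++-] → (-1.06889, 0.374528, -0.3712)–(-1.06889, 0.776576, -0.3712)  len=0.4020
  (v11,v14,v15) [-+-] → (-1.06889, 0.374528, -0.3712)–(-1.06889, -0.776576, -0.3712)  len=1.1511
  (v11,v15,v8) [--+] → (-1.40671, -0.12908, -0.3712)–(-1.40671, 1.02202, -0.3712)  len=1.1511
  (v8,v15,v12) [+-+] → (-1.40671, -0.12908, -0.3712)–(-1.40671, -1.02202, -0.3712)  len=0.8929
  (v14,v18,v15) [++-] → (-0.686496, -0.900812, -0.3712)–(-1.06889, -0.776576, -0.3712)  len=0.4021
  (v15,v18,v19) [-+-] → (-0.686496, -0.900812, -0.3712)–(0.408288, -1.25652, -0.3712)  len=1.1511
  (v15,v19,v12) [--+] → (-0.311928, -1.37774, -0.3712)–(-1.40671, -1.02202, -0.3712)  len=1.1511
  (v12,v19,v16) [+-+] → (-0.311928, -1.37774, -0.3712)–(0.537312, -1.65368, -0.3712)  len=0.8929
  (v18,v2,v19) [++-] → (0.644592, -0.931264, -0.3712)–(0.408288, -1.25652, -0.3712)  len=0.4020
  (v19,v2,v3) [-+-] → (0.644592, -0.931264, -0.3712)–(1.3212, 0, -0.3712)  len=1.1511
  (v19,v3,v16) [--+] → (1.21392, -0.722412, -0.3712)–(0.537312, -1.65368, -0.3712)  len=1.1511
  (v16,v3,v0) [+-+] → (1.21392, -0.722412, -0.3712)–(1.7388, 0, -0.3712)  len=0.8930

Chained into 2 loop(s):
  loop 1: 10 segments, perimeter = 7.7658
  loop 2: 10 segments, perimeter = 10.2203
Total perimeter = 17.986


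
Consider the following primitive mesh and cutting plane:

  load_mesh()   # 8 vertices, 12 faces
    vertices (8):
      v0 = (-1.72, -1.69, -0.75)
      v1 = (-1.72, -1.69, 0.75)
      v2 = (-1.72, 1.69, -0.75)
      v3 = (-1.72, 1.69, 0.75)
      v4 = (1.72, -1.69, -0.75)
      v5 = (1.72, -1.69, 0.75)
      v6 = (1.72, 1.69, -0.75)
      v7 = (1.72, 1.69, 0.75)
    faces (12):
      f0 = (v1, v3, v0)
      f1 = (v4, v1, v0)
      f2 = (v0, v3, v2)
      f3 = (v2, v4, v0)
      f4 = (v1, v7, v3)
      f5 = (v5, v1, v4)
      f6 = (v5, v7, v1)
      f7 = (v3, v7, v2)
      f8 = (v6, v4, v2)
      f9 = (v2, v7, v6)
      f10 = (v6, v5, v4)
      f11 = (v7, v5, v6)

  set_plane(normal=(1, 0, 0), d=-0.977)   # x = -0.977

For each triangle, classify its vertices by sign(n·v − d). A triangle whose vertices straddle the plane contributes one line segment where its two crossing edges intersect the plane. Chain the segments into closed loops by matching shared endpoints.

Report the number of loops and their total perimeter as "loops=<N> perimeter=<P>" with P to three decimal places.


Straddling triangles (8 of 12):
  (v4,v1,v0) [+--] → (-0.977, -1.69, 0.426017)–(-0.977, -1.69, -0.75)  len=1.1760
  (v2,v4,v0) [-+-] → (-0.977, 0.959959, -0.75)–(-0.977, -1.69, -0.75)  len=2.6500
  (v1,v7,v3) [-+-] → (-0.977, -0.959959, 0.75)–(-0.977, 1.69, 0.75)  len=2.6500
  (v5,v1,v4) [+-+] → (-0.977, -1.69, 0.75)–(-0.977, -1.69, 0.426017)  len=0.3240
  (v5,v7,v1) [++-] → (-0.977, -0.959959, 0.75)–(-0.977, -1.69, 0.75)  len=0.7300
  (v3,v7,v2) [-+-] → (-0.977, 1.69, 0.75)–(-0.977, 1.69, -0.426017)  len=1.1760
  (v6,v4,v2) [++-] → (-0.977, 0.959959, -0.75)–(-0.977, 1.69, -0.75)  len=0.7300
  (v2,v7,v6) [-++] → (-0.977, 1.69, -0.426017)–(-0.977, 1.69, -0.75)  len=0.3240

Chained into 1 loop(s):
  loop 1: 8 segments, perimeter = 9.7600
Total perimeter = 9.760

loops=1 perimeter=9.760


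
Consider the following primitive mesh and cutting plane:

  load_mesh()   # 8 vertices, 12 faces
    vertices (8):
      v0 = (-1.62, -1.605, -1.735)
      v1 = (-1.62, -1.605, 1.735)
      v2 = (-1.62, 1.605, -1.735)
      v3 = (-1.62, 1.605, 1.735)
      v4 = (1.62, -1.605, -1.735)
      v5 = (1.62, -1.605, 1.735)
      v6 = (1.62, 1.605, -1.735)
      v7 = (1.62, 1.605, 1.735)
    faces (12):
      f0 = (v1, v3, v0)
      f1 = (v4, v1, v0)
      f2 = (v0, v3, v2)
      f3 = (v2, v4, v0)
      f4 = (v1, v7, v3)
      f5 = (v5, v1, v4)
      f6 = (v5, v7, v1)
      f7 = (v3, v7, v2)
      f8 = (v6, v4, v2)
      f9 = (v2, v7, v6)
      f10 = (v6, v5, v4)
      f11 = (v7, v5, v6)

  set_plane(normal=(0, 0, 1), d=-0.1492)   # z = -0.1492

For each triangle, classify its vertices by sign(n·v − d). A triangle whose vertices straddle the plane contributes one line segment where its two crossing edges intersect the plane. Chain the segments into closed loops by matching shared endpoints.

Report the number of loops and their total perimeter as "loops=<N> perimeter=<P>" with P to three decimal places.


loops=1 perimeter=12.900

Straddling triangles (8 of 12):
  (v1,v3,v0) [++-] → (-1.62, -0.138021, -0.1492)–(-1.62, -1.605, -0.1492)  len=1.4670
  (v4,v1,v0) [-+-] → (0.139311, -1.605, -0.1492)–(-1.62, -1.605, -0.1492)  len=1.7593
  (v0,v3,v2) [-+-] → (-1.62, -0.138021, -0.1492)–(-1.62, 1.605, -0.1492)  len=1.7430
  (v5,v1,v4) [++-] → (0.139311, -1.605, -0.1492)–(1.62, -1.605, -0.1492)  len=1.4807
  (v3,v7,v2) [++-] → (-0.139311, 1.605, -0.1492)–(-1.62, 1.605, -0.1492)  len=1.4807
  (v2,v7,v6) [-+-] → (-0.139311, 1.605, -0.1492)–(1.62, 1.605, -0.1492)  len=1.7593
  (v6,v5,v4) [-+-] → (1.62, 0.138021, -0.1492)–(1.62, -1.605, -0.1492)  len=1.7430
  (v7,v5,v6) [++-] → (1.62, 0.138021, -0.1492)–(1.62, 1.605, -0.1492)  len=1.4670

Chained into 1 loop(s):
  loop 1: 8 segments, perimeter = 12.9000
Total perimeter = 12.900


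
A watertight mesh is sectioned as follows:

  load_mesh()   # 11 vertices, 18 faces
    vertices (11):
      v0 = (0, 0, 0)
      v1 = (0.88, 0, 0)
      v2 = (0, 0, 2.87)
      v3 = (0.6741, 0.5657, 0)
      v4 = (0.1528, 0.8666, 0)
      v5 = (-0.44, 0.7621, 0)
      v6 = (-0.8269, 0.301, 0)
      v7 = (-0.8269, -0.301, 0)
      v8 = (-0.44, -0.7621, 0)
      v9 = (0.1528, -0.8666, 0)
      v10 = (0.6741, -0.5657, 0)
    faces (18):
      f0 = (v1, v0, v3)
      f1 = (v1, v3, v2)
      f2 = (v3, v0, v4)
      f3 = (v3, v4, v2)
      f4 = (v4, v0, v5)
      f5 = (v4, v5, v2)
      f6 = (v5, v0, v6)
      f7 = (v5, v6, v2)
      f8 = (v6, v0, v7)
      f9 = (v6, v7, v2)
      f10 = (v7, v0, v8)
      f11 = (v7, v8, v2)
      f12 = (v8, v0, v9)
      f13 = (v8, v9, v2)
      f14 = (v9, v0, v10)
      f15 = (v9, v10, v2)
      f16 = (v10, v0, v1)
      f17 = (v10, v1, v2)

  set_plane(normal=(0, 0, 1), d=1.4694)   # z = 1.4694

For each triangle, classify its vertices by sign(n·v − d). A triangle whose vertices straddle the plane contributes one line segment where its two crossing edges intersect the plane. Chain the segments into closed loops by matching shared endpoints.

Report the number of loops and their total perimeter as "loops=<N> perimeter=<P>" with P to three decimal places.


Straddling triangles (9 of 18):
  (v1,v3,v2) [--+] → (0.32897, 0.276069, 1.4694)–(0.429452, 0, 1.4694)  len=0.2938
  (v3,v4,v2) [--+] → (0.0745685, 0.422913, 1.4694)–(0.32897, 0.276069, 1.4694)  len=0.2937
  (v4,v5,v2) [--+] → (-0.214726, 0.371915, 1.4694)–(0.0745685, 0.422913, 1.4694)  len=0.2938
  (v5,v6,v2) [--+] → (-0.403539, 0.146892, 1.4694)–(-0.214726, 0.371915, 1.4694)  len=0.2937
  (v6,v7,v2) [--+] → (-0.403539, -0.146892, 1.4694)–(-0.403539, 0.146892, 1.4694)  len=0.2938
  (v7,v8,v2) [--+] → (-0.214726, -0.371915, 1.4694)–(-0.403539, -0.146892, 1.4694)  len=0.2937
  (v8,v9,v2) [--+] → (0.0745685, -0.422913, 1.4694)–(-0.214726, -0.371915, 1.4694)  len=0.2938
  (v9,v10,v2) [--+] → (0.32897, -0.276069, 1.4694)–(0.0745685, -0.422913, 1.4694)  len=0.2937
  (v10,v1,v2) [--+] → (0.429452, 0, 1.4694)–(0.32897, -0.276069, 1.4694)  len=0.2938

Chained into 1 loop(s):
  loop 1: 9 segments, perimeter = 2.6438
Total perimeter = 2.644

loops=1 perimeter=2.644


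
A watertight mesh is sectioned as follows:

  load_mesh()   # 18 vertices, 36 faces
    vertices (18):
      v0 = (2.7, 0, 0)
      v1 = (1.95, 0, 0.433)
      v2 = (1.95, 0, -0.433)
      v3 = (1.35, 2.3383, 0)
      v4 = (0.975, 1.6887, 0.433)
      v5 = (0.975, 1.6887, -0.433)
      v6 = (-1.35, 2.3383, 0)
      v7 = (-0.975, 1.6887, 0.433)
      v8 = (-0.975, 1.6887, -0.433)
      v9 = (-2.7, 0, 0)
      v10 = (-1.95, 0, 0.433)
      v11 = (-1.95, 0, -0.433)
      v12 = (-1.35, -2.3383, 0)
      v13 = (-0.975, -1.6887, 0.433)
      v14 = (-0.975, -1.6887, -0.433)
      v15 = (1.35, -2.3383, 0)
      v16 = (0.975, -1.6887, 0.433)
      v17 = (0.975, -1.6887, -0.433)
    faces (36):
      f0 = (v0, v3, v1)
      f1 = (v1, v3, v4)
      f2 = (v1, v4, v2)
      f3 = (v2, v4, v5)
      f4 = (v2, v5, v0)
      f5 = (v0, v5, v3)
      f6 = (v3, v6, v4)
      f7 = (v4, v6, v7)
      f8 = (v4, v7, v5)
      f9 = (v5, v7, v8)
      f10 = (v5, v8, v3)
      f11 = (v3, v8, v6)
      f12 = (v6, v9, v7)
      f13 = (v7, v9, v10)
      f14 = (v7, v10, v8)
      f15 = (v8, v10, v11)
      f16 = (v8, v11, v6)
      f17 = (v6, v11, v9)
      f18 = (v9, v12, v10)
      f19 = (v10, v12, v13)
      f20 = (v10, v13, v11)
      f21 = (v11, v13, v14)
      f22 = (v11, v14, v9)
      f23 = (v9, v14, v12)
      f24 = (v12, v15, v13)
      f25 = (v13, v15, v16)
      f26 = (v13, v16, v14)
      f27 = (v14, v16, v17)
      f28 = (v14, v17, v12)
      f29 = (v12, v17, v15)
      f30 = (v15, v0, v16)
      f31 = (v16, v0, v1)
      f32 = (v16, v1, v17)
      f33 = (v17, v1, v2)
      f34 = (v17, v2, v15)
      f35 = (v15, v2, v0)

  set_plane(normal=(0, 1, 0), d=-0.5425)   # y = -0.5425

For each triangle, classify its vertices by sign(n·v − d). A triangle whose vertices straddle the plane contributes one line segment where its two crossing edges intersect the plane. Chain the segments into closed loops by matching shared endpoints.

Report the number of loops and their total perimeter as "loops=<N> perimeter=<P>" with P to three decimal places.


loops=2 perimeter=5.196

Straddling triangles (12 of 36):
  (v9,v12,v10) [+-+] → (-2.38679, -0.5425, 0)–(-1.8108, -0.5425, 0.332541)  len=0.6651
  (v10,v12,v13) [+--] → (-1.8108, -0.5425, 0.332541)–(-1.63678, -0.5425, 0.433)  len=0.2009
  (v10,v13,v11) [+-+] → (-1.63678, -0.5425, 0.433)–(-1.63678, -0.5425, -0.154795)  len=0.5878
  (v11,v13,v14) [+--] → (-1.63678, -0.5425, -0.154795)–(-1.63678, -0.5425, -0.433)  len=0.2782
  (v11,v14,v9) [+-+] → (-1.63678, -0.5425, -0.433)–(-2.14584, -0.5425, -0.139103)  len=0.5878
  (v9,v14,v12) [+--] → (-2.14584, -0.5425, -0.139103)–(-2.38679, -0.5425, 0)  len=0.2782
  (v15,v0,v16) [-+-] → (2.38679, -0.5425, 0)–(2.14584, -0.5425, 0.139103)  len=0.2782
  (v16,v0,v1) [-++] → (2.14584, -0.5425, 0.139103)–(1.63678, -0.5425, 0.433)  len=0.5878
  (v16,v1,v17) [-+-] → (1.63678, -0.5425, 0.433)–(1.63678, -0.5425, 0.154795)  len=0.2782
  (v17,v1,v2) [-++] → (1.63678, -0.5425, 0.154795)–(1.63678, -0.5425, -0.433)  len=0.5878
  (v17,v2,v15) [-+-] → (1.63678, -0.5425, -0.433)–(1.8108, -0.5425, -0.332541)  len=0.2009
  (v15,v2,v0) [-++] → (1.8108, -0.5425, -0.332541)–(2.38679, -0.5425, 0)  len=0.6651

Chained into 2 loop(s):
  loop 1: 6 segments, perimeter = 2.5981
  loop 2: 6 segments, perimeter = 2.5981
Total perimeter = 5.196


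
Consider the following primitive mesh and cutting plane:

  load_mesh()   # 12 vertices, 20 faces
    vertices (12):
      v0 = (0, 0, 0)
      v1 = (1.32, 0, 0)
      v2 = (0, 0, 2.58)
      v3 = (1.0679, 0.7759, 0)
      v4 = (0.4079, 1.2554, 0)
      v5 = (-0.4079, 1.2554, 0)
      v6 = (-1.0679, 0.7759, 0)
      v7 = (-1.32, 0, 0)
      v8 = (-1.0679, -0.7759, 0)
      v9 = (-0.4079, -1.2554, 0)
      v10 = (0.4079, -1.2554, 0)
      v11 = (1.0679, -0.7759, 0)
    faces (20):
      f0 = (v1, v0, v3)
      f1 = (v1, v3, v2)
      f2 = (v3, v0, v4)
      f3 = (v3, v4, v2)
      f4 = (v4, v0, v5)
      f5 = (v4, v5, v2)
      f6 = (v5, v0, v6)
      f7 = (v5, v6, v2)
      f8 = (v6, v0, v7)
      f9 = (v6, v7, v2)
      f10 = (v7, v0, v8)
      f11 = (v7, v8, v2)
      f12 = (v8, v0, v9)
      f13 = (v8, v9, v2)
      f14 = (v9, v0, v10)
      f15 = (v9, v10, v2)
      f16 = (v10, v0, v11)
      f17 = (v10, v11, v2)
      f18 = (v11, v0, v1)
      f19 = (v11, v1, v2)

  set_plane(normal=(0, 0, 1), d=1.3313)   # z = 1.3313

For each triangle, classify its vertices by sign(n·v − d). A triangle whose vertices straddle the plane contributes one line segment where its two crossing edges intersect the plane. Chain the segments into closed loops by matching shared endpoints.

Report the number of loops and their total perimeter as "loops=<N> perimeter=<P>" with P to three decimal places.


Straddling triangles (10 of 20):
  (v1,v3,v2) [--+] → (0.516855, 0.37553, 1.3313)–(0.63887, 0, 1.3313)  len=0.3949
  (v3,v4,v2) [--+] → (0.19742, 0.607604, 1.3313)–(0.516855, 0.37553, 1.3313)  len=0.3948
  (v4,v5,v2) [--+] → (-0.19742, 0.607604, 1.3313)–(0.19742, 0.607604, 1.3313)  len=0.3948
  (v5,v6,v2) [--+] → (-0.516855, 0.37553, 1.3313)–(-0.19742, 0.607604, 1.3313)  len=0.3948
  (v6,v7,v2) [--+] → (-0.63887, 0, 1.3313)–(-0.516855, 0.37553, 1.3313)  len=0.3949
  (v7,v8,v2) [--+] → (-0.516855, -0.37553, 1.3313)–(-0.63887, 0, 1.3313)  len=0.3949
  (v8,v9,v2) [--+] → (-0.19742, -0.607604, 1.3313)–(-0.516855, -0.37553, 1.3313)  len=0.3948
  (v9,v10,v2) [--+] → (0.19742, -0.607604, 1.3313)–(-0.19742, -0.607604, 1.3313)  len=0.3948
  (v10,v11,v2) [--+] → (0.516855, -0.37553, 1.3313)–(0.19742, -0.607604, 1.3313)  len=0.3948
  (v11,v1,v2) [--+] → (0.63887, 0, 1.3313)–(0.516855, -0.37553, 1.3313)  len=0.3949

Chained into 1 loop(s):
  loop 1: 10 segments, perimeter = 3.9485
Total perimeter = 3.948

loops=1 perimeter=3.948


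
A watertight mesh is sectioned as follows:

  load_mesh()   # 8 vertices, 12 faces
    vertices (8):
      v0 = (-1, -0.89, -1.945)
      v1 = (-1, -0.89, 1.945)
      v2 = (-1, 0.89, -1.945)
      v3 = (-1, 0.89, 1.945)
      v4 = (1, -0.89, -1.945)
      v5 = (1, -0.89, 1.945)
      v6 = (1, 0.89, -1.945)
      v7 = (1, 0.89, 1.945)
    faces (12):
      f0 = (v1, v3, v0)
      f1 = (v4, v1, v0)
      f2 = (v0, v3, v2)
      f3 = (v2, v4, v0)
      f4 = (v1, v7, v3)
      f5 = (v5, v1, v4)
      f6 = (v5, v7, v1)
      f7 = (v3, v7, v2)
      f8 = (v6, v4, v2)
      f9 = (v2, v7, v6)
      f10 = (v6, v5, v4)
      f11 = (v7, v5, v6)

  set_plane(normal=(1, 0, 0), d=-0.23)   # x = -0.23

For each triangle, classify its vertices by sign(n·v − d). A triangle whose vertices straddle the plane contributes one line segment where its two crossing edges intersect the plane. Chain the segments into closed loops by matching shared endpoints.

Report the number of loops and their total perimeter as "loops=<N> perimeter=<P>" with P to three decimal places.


loops=1 perimeter=11.340

Straddling triangles (8 of 12):
  (v4,v1,v0) [+--] → (-0.23, -0.89, 0.44735)–(-0.23, -0.89, -1.945)  len=2.3923
  (v2,v4,v0) [-+-] → (-0.23, 0.2047, -1.945)–(-0.23, -0.89, -1.945)  len=1.0947
  (v1,v7,v3) [-+-] → (-0.23, -0.2047, 1.945)–(-0.23, 0.89, 1.945)  len=1.0947
  (v5,v1,v4) [+-+] → (-0.23, -0.89, 1.945)–(-0.23, -0.89, 0.44735)  len=1.4977
  (v5,v7,v1) [++-] → (-0.23, -0.2047, 1.945)–(-0.23, -0.89, 1.945)  len=0.6853
  (v3,v7,v2) [-+-] → (-0.23, 0.89, 1.945)–(-0.23, 0.89, -0.44735)  len=2.3923
  (v6,v4,v2) [++-] → (-0.23, 0.2047, -1.945)–(-0.23, 0.89, -1.945)  len=0.6853
  (v2,v7,v6) [-++] → (-0.23, 0.89, -0.44735)–(-0.23, 0.89, -1.945)  len=1.4977

Chained into 1 loop(s):
  loop 1: 8 segments, perimeter = 11.3400
Total perimeter = 11.340


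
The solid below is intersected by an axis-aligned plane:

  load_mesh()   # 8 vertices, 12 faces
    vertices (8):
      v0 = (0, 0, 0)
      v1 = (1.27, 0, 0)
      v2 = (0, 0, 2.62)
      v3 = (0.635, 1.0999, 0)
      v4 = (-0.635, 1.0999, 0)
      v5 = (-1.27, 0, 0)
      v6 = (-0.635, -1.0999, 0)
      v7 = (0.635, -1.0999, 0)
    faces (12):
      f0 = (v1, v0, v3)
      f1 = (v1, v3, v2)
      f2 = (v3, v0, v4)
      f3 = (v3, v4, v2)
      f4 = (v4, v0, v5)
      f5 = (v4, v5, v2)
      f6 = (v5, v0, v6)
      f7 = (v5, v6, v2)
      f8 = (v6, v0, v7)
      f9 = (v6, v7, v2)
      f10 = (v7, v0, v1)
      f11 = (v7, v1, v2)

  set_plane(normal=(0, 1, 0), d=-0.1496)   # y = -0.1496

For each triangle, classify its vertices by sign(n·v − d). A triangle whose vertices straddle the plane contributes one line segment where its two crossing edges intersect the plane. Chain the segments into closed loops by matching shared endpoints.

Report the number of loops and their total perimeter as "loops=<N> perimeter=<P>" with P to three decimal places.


Straddling triangles (6 of 12):
  (v5,v0,v6) [++-] → (-0.0863679, -0.1496, 0)–(-1.18363, -0.1496, 0)  len=1.0973
  (v5,v6,v2) [+-+] → (-1.18363, -0.1496, 0)–(-0.0863679, -0.1496, 2.26365)  len=2.5156
  (v6,v0,v7) [-+-] → (-0.0863679, -0.1496, 0)–(0.0863679, -0.1496, 0)  len=0.1727
  (v6,v7,v2) [--+] → (0.0863679, -0.1496, 2.26365)–(-0.0863679, -0.1496, 2.26365)  len=0.1727
  (v7,v0,v1) [-++] → (0.0863679, -0.1496, 0)–(1.18363, -0.1496, 0)  len=1.0973
  (v7,v1,v2) [-++] → (1.18363, -0.1496, 0)–(0.0863679, -0.1496, 2.26365)  len=2.5156

Chained into 1 loop(s):
  loop 1: 6 segments, perimeter = 7.5711
Total perimeter = 7.571

loops=1 perimeter=7.571


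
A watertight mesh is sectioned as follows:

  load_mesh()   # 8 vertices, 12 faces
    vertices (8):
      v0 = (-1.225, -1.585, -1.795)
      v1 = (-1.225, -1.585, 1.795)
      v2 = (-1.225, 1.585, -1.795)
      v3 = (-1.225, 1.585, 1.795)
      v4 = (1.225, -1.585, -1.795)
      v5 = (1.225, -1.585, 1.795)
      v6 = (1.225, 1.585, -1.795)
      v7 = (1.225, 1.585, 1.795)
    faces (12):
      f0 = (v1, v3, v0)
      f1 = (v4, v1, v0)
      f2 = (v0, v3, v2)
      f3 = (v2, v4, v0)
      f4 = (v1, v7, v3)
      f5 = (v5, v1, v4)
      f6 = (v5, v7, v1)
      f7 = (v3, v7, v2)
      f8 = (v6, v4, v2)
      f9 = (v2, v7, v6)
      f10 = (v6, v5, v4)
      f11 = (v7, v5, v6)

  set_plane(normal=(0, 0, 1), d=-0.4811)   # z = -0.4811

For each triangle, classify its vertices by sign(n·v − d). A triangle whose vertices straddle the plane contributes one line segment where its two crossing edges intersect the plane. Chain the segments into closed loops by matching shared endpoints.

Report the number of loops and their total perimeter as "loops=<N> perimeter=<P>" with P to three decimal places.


Straddling triangles (8 of 12):
  (v1,v3,v0) [++-] → (-1.225, -0.424815, -0.4811)–(-1.225, -1.585, -0.4811)  len=1.1602
  (v4,v1,v0) [-+-] → (0.328327, -1.585, -0.4811)–(-1.225, -1.585, -0.4811)  len=1.5533
  (v0,v3,v2) [-+-] → (-1.225, -0.424815, -0.4811)–(-1.225, 1.585, -0.4811)  len=2.0098
  (v5,v1,v4) [++-] → (0.328327, -1.585, -0.4811)–(1.225, -1.585, -0.4811)  len=0.8967
  (v3,v7,v2) [++-] → (-0.328327, 1.585, -0.4811)–(-1.225, 1.585, -0.4811)  len=0.8967
  (v2,v7,v6) [-+-] → (-0.328327, 1.585, -0.4811)–(1.225, 1.585, -0.4811)  len=1.5533
  (v6,v5,v4) [-+-] → (1.225, 0.424815, -0.4811)–(1.225, -1.585, -0.4811)  len=2.0098
  (v7,v5,v6) [++-] → (1.225, 0.424815, -0.4811)–(1.225, 1.585, -0.4811)  len=1.1602

Chained into 1 loop(s):
  loop 1: 8 segments, perimeter = 11.2400
Total perimeter = 11.240

loops=1 perimeter=11.240


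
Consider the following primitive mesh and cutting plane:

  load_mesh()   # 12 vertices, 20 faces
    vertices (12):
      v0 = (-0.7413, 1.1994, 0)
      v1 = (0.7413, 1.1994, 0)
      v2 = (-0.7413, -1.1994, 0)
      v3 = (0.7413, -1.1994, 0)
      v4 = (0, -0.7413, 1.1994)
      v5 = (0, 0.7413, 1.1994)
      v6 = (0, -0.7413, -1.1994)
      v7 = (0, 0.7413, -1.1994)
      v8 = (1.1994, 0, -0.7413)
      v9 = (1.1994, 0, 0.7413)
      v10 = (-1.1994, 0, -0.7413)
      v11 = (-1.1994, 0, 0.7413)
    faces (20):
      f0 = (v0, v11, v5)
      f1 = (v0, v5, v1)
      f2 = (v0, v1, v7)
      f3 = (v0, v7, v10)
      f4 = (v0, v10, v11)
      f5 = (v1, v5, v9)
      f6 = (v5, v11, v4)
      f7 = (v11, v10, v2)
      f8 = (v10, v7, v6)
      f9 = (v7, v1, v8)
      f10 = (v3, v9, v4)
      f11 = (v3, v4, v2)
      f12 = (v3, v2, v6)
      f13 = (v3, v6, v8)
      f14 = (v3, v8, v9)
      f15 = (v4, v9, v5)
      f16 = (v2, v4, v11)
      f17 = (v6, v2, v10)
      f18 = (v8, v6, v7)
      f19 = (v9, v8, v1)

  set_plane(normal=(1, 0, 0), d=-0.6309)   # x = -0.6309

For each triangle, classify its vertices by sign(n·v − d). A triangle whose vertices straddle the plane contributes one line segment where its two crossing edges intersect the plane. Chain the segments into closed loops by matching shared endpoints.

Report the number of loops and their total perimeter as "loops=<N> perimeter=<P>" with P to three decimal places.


loops=1 perimeter=6.582

Straddling triangles (10 of 20):
  (v0,v11,v5) [--+] → (-0.6309, 0.351367, 0.958433)–(-0.6309, 1.13118, 0.178624)  len=1.1028
  (v0,v5,v1) [-++] → (-0.6309, 1.13118, 0.178624)–(-0.6309, 1.1994, 0)  len=0.1912
  (v0,v1,v7) [-++] → (-0.6309, 1.1994, 0)–(-0.6309, 1.13118, -0.178624)  len=0.1912
  (v0,v7,v10) [-+-] → (-0.6309, 1.13118, -0.178624)–(-0.6309, 0.351367, -0.958433)  len=1.1028
  (v5,v11,v4) [+-+] → (-0.6309, 0.351367, 0.958433)–(-0.6309, -0.351367, 0.958433)  len=0.7027
  (v10,v7,v6) [-++] → (-0.6309, 0.351367, -0.958433)–(-0.6309, -0.351367, -0.958433)  len=0.7027
  (v3,v4,v2) [++-] → (-0.6309, -1.13118, 0.178624)–(-0.6309, -1.1994, 0)  len=0.1912
  (v3,v2,v6) [+-+] → (-0.6309, -1.1994, 0)–(-0.6309, -1.13118, -0.178624)  len=0.1912
  (v2,v4,v11) [-+-] → (-0.6309, -1.13118, 0.178624)–(-0.6309, -0.351367, 0.958433)  len=1.1028
  (v6,v2,v10) [+--] → (-0.6309, -1.13118, -0.178624)–(-0.6309, -0.351367, -0.958433)  len=1.1028

Chained into 1 loop(s):
  loop 1: 10 segments, perimeter = 6.5816
Total perimeter = 6.582


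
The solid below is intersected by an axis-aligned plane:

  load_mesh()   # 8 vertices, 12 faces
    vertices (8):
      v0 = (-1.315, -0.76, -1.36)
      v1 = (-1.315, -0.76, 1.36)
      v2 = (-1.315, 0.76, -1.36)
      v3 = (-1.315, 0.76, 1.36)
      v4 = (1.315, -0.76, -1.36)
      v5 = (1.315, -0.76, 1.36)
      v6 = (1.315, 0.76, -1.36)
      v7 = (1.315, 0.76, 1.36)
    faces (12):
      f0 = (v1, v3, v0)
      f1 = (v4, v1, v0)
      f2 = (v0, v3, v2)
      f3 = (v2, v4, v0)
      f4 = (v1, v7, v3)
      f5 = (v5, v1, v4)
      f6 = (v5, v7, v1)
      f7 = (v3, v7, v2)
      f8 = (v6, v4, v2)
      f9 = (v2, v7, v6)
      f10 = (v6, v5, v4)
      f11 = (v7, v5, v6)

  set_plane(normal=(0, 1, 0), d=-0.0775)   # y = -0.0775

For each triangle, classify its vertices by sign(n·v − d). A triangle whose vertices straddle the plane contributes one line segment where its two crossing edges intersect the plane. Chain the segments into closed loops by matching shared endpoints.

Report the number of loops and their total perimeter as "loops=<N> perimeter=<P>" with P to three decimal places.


loops=1 perimeter=10.700

Straddling triangles (8 of 12):
  (v1,v3,v0) [-+-] → (-1.315, -0.0775, 1.36)–(-1.315, -0.0775, -0.138684)  len=1.4987
  (v0,v3,v2) [-++] → (-1.315, -0.0775, -0.138684)–(-1.315, -0.0775, -1.36)  len=1.2213
  (v2,v4,v0) [+--] → (0.134095, -0.0775, -1.36)–(-1.315, -0.0775, -1.36)  len=1.4491
  (v1,v7,v3) [-++] → (-0.134095, -0.0775, 1.36)–(-1.315, -0.0775, 1.36)  len=1.1809
  (v5,v7,v1) [-+-] → (1.315, -0.0775, 1.36)–(-0.134095, -0.0775, 1.36)  len=1.4491
  (v6,v4,v2) [+-+] → (1.315, -0.0775, -1.36)–(0.134095, -0.0775, -1.36)  len=1.1809
  (v6,v5,v4) [+--] → (1.315, -0.0775, 0.138684)–(1.315, -0.0775, -1.36)  len=1.4987
  (v7,v5,v6) [+-+] → (1.315, -0.0775, 1.36)–(1.315, -0.0775, 0.138684)  len=1.2213

Chained into 1 loop(s):
  loop 1: 8 segments, perimeter = 10.7000
Total perimeter = 10.700
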